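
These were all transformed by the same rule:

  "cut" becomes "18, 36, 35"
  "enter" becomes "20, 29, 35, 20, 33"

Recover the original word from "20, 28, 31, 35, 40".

empty

c is letter #3 and maps to 18: an offset of 15. Each letter is replaced by its alphabet position (a=1..z=26) + 15.
Reversing it on 20, 28, 31, 35, 40: 20→(20−15)÷1=5=e, 28→(28−15)÷1=13=m, 31→(31−15)÷1=16=p, 35→(35−15)÷1=20=t, 40→(40−15)÷1=25=y.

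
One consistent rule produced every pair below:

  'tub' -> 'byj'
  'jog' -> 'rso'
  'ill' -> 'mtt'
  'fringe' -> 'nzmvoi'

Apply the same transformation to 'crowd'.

The shift depends on letter class: consonant t→b is +8, but vowel u→y is +4. The rule splits by letter class: vowels +4, consonants +8.
Applying it to crowd: c(cons)+8=k, r(cons)+8=z, o(vowel)+4=s, w(cons)+8=e, d(cons)+8=l.

kzsel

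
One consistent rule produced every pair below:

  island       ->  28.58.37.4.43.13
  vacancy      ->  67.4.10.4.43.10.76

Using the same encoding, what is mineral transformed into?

40.28.43.16.55.4.37

i(#9)→28 and s(#19)→58: differences scale by 3, so n = 3·pos + 1. Each letter becomes 3×(its alphabet position, a=1..z=26) + 1.
On mineral: m=13→40, i=9→28, n=14→43, e=5→16, r=18→55, a=1→4, l=12→37.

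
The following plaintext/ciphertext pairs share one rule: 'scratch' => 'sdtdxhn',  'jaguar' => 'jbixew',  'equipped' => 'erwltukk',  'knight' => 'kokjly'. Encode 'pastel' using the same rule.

In scratch: s→s is +0, c→d is +1, r→t is +2, a→d is +3 — the shift increases by 1 each position. Letter i (0-indexed) is shifted by i+0, so successive shifts are 0, 1, 2, ….
On pastel: p+0=p, a+1=b, s+2=u, t+3=w, e+4=i, l+5=q.

pbuwiq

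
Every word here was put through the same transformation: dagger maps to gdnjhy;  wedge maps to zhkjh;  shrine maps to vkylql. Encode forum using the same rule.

iryxp

Shifts by position in dagger: pos 0: d→g (+3), pos 1: a→d (+3), pos 2: g→n (+7), pos 3: g→j (+3), pos 4: e→h (+3), pos 5: r→y (+7) — repeating every 3. It's a Vigenère-style cipher with numeric key [3,3,7]: position i shifts by key[i mod 3].
On forum: f+3=i, o+3=r, r+7=y, u+3=x, m+3=p.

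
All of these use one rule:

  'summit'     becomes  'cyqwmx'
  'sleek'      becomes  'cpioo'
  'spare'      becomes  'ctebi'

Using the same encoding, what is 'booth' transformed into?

lssdl

Shifts by position in summit: pos 0: s→c (+10), pos 1: u→y (+4), pos 2: m→q (+4), pos 3: m→w (+10), pos 4: i→m (+4), pos 5: t→x (+4) — repeating every 3. A repeating key of period 3 is used — shifts +10, +4, +4 over and over.
Applying it to booth: b+10=l, o+4=s, o+4=s, t+10=d, h+4=l.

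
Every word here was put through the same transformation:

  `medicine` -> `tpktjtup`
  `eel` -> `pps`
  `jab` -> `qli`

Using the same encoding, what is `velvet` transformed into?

The shift depends on letter class: consonant m→t is +7, but vowel e→p is +11. The rule splits by letter class: vowels +11, consonants +7.
For velvet: v(cons)+7=c, e(vowel)+11=p, l(cons)+7=s, v(cons)+7=c, e(vowel)+11=p, t(cons)+7=a.

cpscpa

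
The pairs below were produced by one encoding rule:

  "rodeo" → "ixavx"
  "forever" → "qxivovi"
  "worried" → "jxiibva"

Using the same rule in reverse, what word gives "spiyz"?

r(17)→i(8) and o(14)→x(23) fit y≡21x+15 (mod 26); the inverse of 21 mod 26 is 5. Treating letters as 0–25, the rule is x ↦ 21x + 15 (mod 26).
Decoding spiyz: s(18)→5·(18−15)≡15=p; p(15)→5·(15−15)≡0=a; i(8)→5·(8−15)≡17=r; y(24)→5·(24−15)≡19=t; z(25)→5·(25−15)≡24=y (all mod 26).

party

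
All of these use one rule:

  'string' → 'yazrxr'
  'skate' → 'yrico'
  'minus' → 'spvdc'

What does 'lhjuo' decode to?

fable

In string: s→y is +6, t→a is +7, r→z is +8, i→r is +9 — the shift increases by 1 each position. Letter i (0-indexed) is shifted by i+6, so successive shifts are 6, 7, 8, ….
Decoding lhjuo: l−6=f, h−7=a, j−8=b, u−9=l, o−10=e.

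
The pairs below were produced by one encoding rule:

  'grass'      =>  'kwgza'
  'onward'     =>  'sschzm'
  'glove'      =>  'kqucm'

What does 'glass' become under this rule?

kqgza

The shift increases by 1 at each position, starting from +4: 4, 5, 6, ….
On glass: g+4=k, l+5=q, a+6=g, s+7=z, s+8=a.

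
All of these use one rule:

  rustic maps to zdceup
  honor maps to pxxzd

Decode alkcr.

scarf

Each letter shifts forward by (position + 8), i.e. 8, 9, 10, … — the shift grows by one for each successive letter.
Undoing it on alkcr: a−8=s, l−9=c, k−10=a, c−11=r, r−12=f.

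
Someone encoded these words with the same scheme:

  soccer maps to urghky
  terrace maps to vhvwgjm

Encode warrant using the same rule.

Letter i (0-indexed) is shifted by i+2, so successive shifts are 2, 3, 4, ….
Applying it to warrant: w+2=y, a+3=d, r+4=v, r+5=w, a+6=g, n+7=u, t+8=b.

ydvwgub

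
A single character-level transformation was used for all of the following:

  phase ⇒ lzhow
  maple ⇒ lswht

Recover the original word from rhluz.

sneak

The output letters match the input read backwards, each shifted +7: phase reversed is esahp. The word is reversed, then every letter is shifted forward by 7.
Reversing it on rhluz: shift back: r−7=k, h−7=a, l−7=e, u−7=n, z−7=s → kaens; then reverse → sneak.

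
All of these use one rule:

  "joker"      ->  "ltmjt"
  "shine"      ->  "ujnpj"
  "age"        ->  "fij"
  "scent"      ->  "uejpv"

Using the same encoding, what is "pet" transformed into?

The shift depends on letter class: consonant j→l is +2, but vowel o→t is +5. Vowels shift forward by 5 and consonants shift forward by 2.
For pet: p(cons)+2=r, e(vowel)+5=j, t(cons)+2=v.

rjv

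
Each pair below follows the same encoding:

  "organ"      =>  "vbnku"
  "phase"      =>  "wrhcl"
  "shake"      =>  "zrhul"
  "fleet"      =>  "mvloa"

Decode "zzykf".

spray

Shifts by position in organ: pos 0: o→v (+7), pos 1: r→b (+10), pos 2: g→n (+7), pos 3: a→k (+10) — repeating every 2. A repeating key of period 2 is used — shifts +7, +10 over and over.
Undoing it on zzykf: z−7=s, z−10=p, y−7=r, k−10=a, f−7=y.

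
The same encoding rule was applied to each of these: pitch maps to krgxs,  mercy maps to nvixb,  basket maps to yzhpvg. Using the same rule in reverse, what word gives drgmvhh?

Each pair mirrors across the alphabet (p↔k, i↔r, t↔g): positions sum to 25. Each letter is replaced by its mirror in the alphabet: a↔z, b↔y, c↔x, and so on (the Atbash cipher).
Undoing it on drgmvhh: d↔w, r↔i, g↔t, m↔n, v↔e, h↔s, h↔s.

witness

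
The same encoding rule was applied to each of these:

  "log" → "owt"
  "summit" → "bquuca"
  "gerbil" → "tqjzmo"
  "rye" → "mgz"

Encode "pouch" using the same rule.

pkcwx

The output letters match the input read backwards, each shifted +8: log reversed is gol. Read the word backwards and shift each letter +8.
On pouch: reverse → hcuop; then shift: h+8=p, c+8=k, u+8=c, o+8=w, p+8=x.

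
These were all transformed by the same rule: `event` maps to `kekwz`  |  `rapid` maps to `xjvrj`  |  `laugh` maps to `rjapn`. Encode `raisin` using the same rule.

It's a Vigenère-style cipher with numeric key [6,9]: position i shifts by key[i mod 2].
On raisin: r+6=x, a+9=j, i+6=o, s+9=b, i+6=o, n+9=w.

xjobow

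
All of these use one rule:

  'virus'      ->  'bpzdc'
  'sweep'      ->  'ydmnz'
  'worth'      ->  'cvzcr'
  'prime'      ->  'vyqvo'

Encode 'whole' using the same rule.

cowuo

In virus: v→b is +6, i→p is +7, r→z is +8, u→d is +9 — the shift increases by 1 each position. Letter i (0-indexed) is shifted by i+6, so successive shifts are 6, 7, 8, ….
On whole: w+6=c, h+7=o, o+8=w, l+9=u, e+10=o.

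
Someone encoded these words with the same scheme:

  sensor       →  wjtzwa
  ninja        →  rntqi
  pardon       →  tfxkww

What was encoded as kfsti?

The shift increases by 1 at each position, starting from +4: 4, 5, 6, ….
Decoding kfsti: k−4=g, f−5=a, s−6=m, t−7=m, i−8=a.

gamma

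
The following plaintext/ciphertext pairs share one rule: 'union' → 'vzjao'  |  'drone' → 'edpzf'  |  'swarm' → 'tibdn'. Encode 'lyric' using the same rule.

mksud

A repeating key of period 2 is used — shifts +1, +12 over and over.
On lyric: l+1=m, y+12=k, r+1=s, i+12=u, c+1=d.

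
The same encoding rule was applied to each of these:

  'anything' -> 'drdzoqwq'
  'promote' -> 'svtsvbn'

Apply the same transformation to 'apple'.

dturl

Letter i (0-indexed) is shifted by i+3, so successive shifts are 3, 4, 5, ….
Applying it to apple: a+3=d, p+4=t, p+5=u, l+6=r, e+7=l.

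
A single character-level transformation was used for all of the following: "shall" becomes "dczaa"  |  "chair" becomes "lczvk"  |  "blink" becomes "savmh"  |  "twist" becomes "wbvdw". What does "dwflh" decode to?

stock

Each letter's alphabet position (a=0..z=25) is mapped through 19·x+25 mod 26 — an affine cipher.
Reversing it on dwflh: d(3)→11·(3−25)≡18=s; w(22)→11·(22−25)≡19=t; f(5)→11·(5−25)≡14=o; l(11)→11·(11−25)≡2=c; h(7)→11·(7−25)≡10=k (all mod 26).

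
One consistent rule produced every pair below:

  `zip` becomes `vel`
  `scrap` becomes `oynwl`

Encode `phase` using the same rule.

ldwoa

Compare letters: z→v is +22, i→e is +22, p→l is +22 — a constant shift. It's a constant shift of +22 (ROT22).
For phase: p+22=l, h+22=d, a+22=w, s+22=o, e+22=a.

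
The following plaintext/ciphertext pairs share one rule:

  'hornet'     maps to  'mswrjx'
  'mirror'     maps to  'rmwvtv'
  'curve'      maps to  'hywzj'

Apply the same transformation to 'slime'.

A repeating key of period 2 is used — shifts +5, +4 over and over.
On slime: s+5=x, l+4=p, i+5=n, m+4=q, e+5=j.

xpnqj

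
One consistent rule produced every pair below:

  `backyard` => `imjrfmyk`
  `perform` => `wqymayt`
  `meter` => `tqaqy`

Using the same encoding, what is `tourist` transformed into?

aagyuza

Two shifts are in play — +12 for a/e/i/o/u, +7 for every other letter.
On tourist: t(cons)+7=a, o(vowel)+12=a, u(vowel)+12=g, r(cons)+7=y, i(vowel)+12=u, s(cons)+7=z, t(cons)+7=a.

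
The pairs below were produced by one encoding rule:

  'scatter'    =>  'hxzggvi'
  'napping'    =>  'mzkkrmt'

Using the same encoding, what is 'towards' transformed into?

gldziwh

Each pair mirrors across the alphabet (s↔h, c↔x, a↔z): positions sum to 25. Letters are reflected about the middle of the alphabet (position → 25−position): Atbash.
For towards: t↔g, o↔l, w↔d, a↔z, r↔i, d↔w, s↔h.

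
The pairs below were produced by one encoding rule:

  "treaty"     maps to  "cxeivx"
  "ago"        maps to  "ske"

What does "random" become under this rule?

The word is reversed, then every letter is shifted forward by 4.
For random: reverse → modnar; then shift: m+4=q, o+4=s, d+4=h, n+4=r, a+4=e, r+4=v.

qshrev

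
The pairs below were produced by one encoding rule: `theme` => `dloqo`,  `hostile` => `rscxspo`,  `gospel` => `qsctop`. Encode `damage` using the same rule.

neweqi

Shifts by position in theme: pos 0: t→d (+10), pos 1: h→l (+4), pos 2: e→o (+10), pos 3: m→q (+4) — repeating every 2. It's a Vigenère-style cipher with numeric key [10,4]: position i shifts by key[i mod 2].
For damage: d+10=n, a+4=e, m+10=w, a+4=e, g+10=q, e+4=i.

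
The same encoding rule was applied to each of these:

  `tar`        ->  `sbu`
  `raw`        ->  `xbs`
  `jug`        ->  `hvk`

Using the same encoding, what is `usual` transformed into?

mbvtv

The output letters match the input read backwards, each shifted +1: tar reversed is rat. Read the word backwards and shift each letter +1.
For usual: reverse → lausu; then shift: l+1=m, a+1=b, u+1=v, s+1=t, u+1=v.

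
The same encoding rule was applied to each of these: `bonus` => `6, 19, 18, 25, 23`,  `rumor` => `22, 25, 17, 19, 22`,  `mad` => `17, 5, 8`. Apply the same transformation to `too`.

Letters become their 1-based position plus 4 (so a→5, b→6, …).
Applying it to too: t=20→24, o=15→19, o=15→19.

24, 19, 19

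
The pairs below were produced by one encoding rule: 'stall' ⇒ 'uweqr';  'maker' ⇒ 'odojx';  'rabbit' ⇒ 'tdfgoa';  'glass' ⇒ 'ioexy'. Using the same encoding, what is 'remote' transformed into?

The shift increases by 1 at each position, starting from +2: 2, 3, 4, ….
On remote: r+2=t, e+3=h, m+4=q, o+5=t, t+6=z, e+7=l.

thqtzl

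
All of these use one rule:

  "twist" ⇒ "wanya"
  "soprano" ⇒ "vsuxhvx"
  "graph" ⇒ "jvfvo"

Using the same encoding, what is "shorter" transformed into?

In twist: t→w is +3, w→a is +4, i→n is +5, s→y is +6 — the shift increases by 1 each position. Letter i (0-indexed) is shifted by i+3, so successive shifts are 3, 4, 5, ….
For shorter: s+3=v, h+4=l, o+5=t, r+6=x, t+7=a, e+8=m, r+9=a.

vltxama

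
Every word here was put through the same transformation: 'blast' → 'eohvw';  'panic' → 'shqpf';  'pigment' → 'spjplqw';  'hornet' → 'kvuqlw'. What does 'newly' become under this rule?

The shift depends on letter class: consonant b→e is +3, but vowel a→h is +7. Vowels shift forward by 7 and consonants shift forward by 3.
Applying it to newly: n(cons)+3=q, e(vowel)+7=l, w(cons)+3=z, l(cons)+3=o, y(cons)+3=b.

qlzob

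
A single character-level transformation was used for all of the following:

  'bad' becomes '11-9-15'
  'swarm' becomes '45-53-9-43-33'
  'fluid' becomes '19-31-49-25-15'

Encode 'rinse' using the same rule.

43-25-35-45-17

b(#2)→11 and a(#1)→9: differences scale by 2, so n = 2·pos + 7. The formula is n = 2×(alphabet index, a=1) + 7.
On rinse: r=18→43, i=9→25, n=14→35, s=19→45, e=5→17.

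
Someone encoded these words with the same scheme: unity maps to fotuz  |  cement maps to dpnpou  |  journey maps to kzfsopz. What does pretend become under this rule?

qspupoe

Two shifts are in play — +11 for a/e/i/o/u, +1 for every other letter.
For pretend: p(cons)+1=q, r(cons)+1=s, e(vowel)+11=p, t(cons)+1=u, e(vowel)+11=p, n(cons)+1=o, d(cons)+1=e.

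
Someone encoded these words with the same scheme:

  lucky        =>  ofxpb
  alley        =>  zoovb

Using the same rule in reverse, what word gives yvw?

Letters are reflected about the middle of the alphabet (position → 25−position): Atbash.
Undoing it on yvw: y↔b, v↔e, w↔d.

bed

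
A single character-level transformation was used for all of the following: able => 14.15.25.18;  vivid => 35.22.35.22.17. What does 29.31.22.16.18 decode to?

Each letter is replaced by its alphabet position (a=1..z=26) + 13.
Undoing it on 29.31.22.16.18: 29→(29−13)÷1=16=p, 31→(31−13)÷1=18=r, 22→(22−13)÷1=9=i, 16→(16−13)÷1=3=c, 18→(18−13)÷1=5=e.

price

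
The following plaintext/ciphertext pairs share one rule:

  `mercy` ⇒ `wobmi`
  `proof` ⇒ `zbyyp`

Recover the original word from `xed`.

nut

Each letter is shifted forward by 10 in the alphabet (a Caesar shift of +10).
Undoing it on xed: x−10=n, e−10=u, d−10=t.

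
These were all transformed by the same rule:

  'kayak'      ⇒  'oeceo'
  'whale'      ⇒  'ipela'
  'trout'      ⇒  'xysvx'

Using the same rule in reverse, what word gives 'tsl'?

hop

The output letters match the input read backwards, each shifted +4: kayak reversed is kayak. The word is reversed, then every letter is shifted forward by 4.
Decoding tsl: shift back: t−4=p, s−4=o, l−4=h → poh; then reverse → hop.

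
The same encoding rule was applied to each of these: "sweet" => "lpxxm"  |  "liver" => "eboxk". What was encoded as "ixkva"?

This is a Caesar cipher with shift 19.
Reversing it on ixkva: i−19=p, x−19=e, k−19=r, v−19=c, a−19=h.

perch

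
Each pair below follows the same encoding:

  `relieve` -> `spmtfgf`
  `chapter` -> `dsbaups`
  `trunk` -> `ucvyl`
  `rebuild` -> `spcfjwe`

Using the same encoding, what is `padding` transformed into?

qleojyh

Shifts by position in relieve: pos 0: r→s (+1), pos 1: e→p (+11), pos 2: l→m (+1), pos 3: i→t (+11) — repeating every 2. The shifts repeat in a cycle of length 2: positions 0,1,… shift by +1, +11, then the pattern repeats.
Applying it to padding: p+1=q, a+11=l, d+1=e, d+11=o, i+1=j, n+11=y, g+1=h.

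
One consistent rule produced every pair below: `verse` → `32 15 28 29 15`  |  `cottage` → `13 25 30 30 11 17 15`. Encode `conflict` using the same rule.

13 25 24 16 22 19 13 30

Each letter is replaced by its alphabet position (a=1..z=26) + 10.
For conflict: c=3→13, o=15→25, n=14→24, f=6→16, l=12→22, i=9→19, c=3→13, t=20→30.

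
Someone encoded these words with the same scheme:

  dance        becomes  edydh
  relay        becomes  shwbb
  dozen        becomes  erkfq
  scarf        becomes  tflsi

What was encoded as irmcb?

hobby

The shifts repeat in a cycle of length 3: positions 0,1,… shift by +1, +3, +11, then the pattern repeats.
Decoding irmcb: i−1=h, r−3=o, m−11=b, c−1=b, b−3=y.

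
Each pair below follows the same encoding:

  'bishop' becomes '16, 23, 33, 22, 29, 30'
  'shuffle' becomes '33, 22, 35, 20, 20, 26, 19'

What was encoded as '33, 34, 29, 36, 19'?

b is letter #2 and maps to 16: an offset of 14. Each letter is replaced by its alphabet position (a=1..z=26) + 14.
Decoding 33, 34, 29, 36, 19: 33→(33−14)÷1=19=s, 34→(34−14)÷1=20=t, 29→(29−14)÷1=15=o, 36→(36−14)÷1=22=v, 19→(19−14)÷1=5=e.

stove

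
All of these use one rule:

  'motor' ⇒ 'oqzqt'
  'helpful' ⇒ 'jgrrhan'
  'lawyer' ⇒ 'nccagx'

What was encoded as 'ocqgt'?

The shifts repeat in a cycle of length 3: positions 0,1,… shift by +2, +2, +6, then the pattern repeats.
Decoding ocqgt: o−2=m, c−2=a, q−6=k, g−2=e, t−2=r.

maker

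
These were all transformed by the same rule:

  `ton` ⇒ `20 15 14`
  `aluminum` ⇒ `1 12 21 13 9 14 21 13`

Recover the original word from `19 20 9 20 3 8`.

stitch

Letters become their 1-indexed alphabet positions: a=1 … z=26.
Reversing it on 19 20 9 20 3 8: 19=s, 20=t, 9=i, 20=t, 3=c, 8=h.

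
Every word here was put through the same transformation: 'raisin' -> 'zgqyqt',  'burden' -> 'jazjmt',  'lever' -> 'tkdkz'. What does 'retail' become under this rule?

Shifts by position in raisin: pos 0: r→z (+8), pos 1: a→g (+6), pos 2: i→q (+8), pos 3: s→y (+6) — repeating every 2. It's a Vigenère-style cipher with numeric key [8,6]: position i shifts by key[i mod 2].
For retail: r+8=z, e+6=k, t+8=b, a+6=g, i+8=q, l+6=r.

zkbgqr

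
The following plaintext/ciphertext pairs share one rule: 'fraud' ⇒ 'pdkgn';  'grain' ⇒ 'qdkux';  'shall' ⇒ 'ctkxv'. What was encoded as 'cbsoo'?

Shifts by position in fraud: pos 0: f→p (+10), pos 1: r→d (+12), pos 2: a→k (+10), pos 3: u→g (+12) — repeating every 2. The shifts repeat in a cycle of length 2: positions 0,1,… shift by +10, +12, then the pattern repeats.
Reversing it on cbsoo: c−10=s, b−12=p, s−10=i, o−12=c, o−10=e.

spice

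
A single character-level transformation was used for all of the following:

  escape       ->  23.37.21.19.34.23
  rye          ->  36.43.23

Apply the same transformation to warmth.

Each letter is replaced by its alphabet position (a=1..z=26) + 18.
On warmth: w=23→41, a=1→19, r=18→36, m=13→31, t=20→38, h=8→26.

41.19.36.31.38.26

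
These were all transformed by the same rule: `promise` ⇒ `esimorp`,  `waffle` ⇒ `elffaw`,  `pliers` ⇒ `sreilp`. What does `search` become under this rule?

hcraes

The output letters match the input read backwards: promise reversed is esimorp. It's just the letters in reverse order.
Applying it to search: reverse → hcraes.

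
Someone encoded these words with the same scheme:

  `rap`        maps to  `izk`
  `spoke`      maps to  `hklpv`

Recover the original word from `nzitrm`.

margin

Each pair mirrors across the alphabet (r↔i, a↔z, p↔k): positions sum to 25. This is the alphabet-reversal cipher (Atbash): a becomes z, b becomes y, etc.
Undoing it on nzitrm: n↔m, z↔a, i↔r, t↔g, r↔i, m↔n.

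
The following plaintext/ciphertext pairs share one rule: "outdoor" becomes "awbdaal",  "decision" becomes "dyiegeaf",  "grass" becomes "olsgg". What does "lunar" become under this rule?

pwfsl

Treating letters as 0–25, the rule is x ↦ 21x + 18 (mod 26).
On lunar: l(11)→21·11+18≡15=p; u(20)→21·20+18≡22=w; n(13)→21·13+18≡5=f; a(0)→21·0+18≡18=s; r(17)→21·17+18≡11=l (all mod 26).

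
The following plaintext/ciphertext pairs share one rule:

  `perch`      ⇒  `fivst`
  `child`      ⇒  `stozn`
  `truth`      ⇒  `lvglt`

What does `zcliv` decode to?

later

Treating letters as 0–25, the rule is x ↦ 21x + 2 (mod 26).
Reversing it on zcliv: z(25)→5·(25−2)≡11=l; c(2)→5·(2−2)≡0=a; l(11)→5·(11−2)≡19=t; i(8)→5·(8−2)≡4=e; v(21)→5·(21−2)≡17=r (all mod 26).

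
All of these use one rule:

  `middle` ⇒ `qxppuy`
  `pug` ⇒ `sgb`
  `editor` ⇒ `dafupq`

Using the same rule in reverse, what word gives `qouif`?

twice

The output letters match the input read backwards, each shifted +12: middle reversed is elddim. Read the word backwards and shift each letter +12.
Reversing it on qouif: shift back: q−12=e, o−12=c, u−12=i, i−12=w, f−12=t → eciwt; then reverse → twice.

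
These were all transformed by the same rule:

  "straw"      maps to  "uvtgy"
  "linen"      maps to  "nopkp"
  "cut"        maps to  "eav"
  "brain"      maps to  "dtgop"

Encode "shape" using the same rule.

ujgrk

The rule splits by letter class: vowels +6, consonants +2.
On shape: s(cons)+2=u, h(cons)+2=j, a(vowel)+6=g, p(cons)+2=r, e(vowel)+6=k.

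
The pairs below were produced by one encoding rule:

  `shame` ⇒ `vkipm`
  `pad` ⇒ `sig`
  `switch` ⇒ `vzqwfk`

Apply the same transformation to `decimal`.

gmfqpio

The shift depends on letter class: consonant s→v is +3, but vowel a→i is +8. Two shifts are in play — +8 for a/e/i/o/u, +3 for every other letter.
Applying it to decimal: d(cons)+3=g, e(vowel)+8=m, c(cons)+3=f, i(vowel)+8=q, m(cons)+3=p, a(vowel)+8=i, l(cons)+3=o.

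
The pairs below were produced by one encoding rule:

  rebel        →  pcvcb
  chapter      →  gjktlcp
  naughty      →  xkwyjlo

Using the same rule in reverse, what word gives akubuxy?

r(17)→p(15) and e(4)→c(2) fit y≡11x+10 (mod 26); the inverse of 11 mod 26 is 19. Treating letters as 0–25, the rule is x ↦ 11x + 10 (mod 26).
Undoing it on akubuxy: a(0)→19·(0−10)≡18=s; k(10)→19·(10−10)≡0=a; u(20)→19·(20−10)≡8=i; b(1)→19·(1−10)≡11=l; u(20)→19·(20−10)≡8=i; x(23)→19·(23−10)≡13=n; y(24)→19·(24−10)≡6=g (all mod 26).

sailing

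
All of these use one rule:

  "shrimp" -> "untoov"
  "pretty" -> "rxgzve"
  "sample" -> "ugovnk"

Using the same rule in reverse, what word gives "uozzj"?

Shifts by position in shrimp: pos 0: s→u (+2), pos 1: h→n (+6), pos 2: r→t (+2), pos 3: i→o (+6) — repeating every 2. The shifts repeat in a cycle of length 2: positions 0,1,… shift by +2, +6, then the pattern repeats.
Reversing it on uozzj: u−2=s, o−6=i, z−2=x, z−6=t, j−2=h.

sixth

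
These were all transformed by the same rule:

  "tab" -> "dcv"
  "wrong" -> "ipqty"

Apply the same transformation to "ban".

pcd

The output letters match the input read backwards, each shifted +2: tab reversed is bat. Read the word backwards and shift each letter +2.
Applying it to ban: reverse → nab; then shift: n+2=p, a+2=c, b+2=d.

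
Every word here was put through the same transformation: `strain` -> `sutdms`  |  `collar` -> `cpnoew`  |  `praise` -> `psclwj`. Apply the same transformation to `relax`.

rfndb

In strain: s→s is +0, t→u is +1, r→t is +2, a→d is +3 — the shift increases by 1 each position. Each letter shifts forward by its position index (0, 1, 2, …) — the shift grows by one for each successive letter.
For relax: r+0=r, e+1=f, l+2=n, a+3=d, x+4=b.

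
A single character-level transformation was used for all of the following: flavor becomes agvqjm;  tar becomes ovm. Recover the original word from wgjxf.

Compare letters: f→a is +21, l→g is +21, a→v is +21 — a constant shift. This is a Caesar cipher with shift 21.
Undoing it on wgjxf: w−21=b, g−21=l, j−21=o, x−21=c, f−21=k.

block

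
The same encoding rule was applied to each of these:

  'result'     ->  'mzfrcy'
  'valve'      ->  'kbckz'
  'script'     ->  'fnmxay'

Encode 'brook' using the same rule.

r(17)→m(12) and e(4)→z(25) fit y≡19x+1 (mod 26); the inverse of 19 mod 26 is 11. This is an affine cipher: with a=0,…,z=25, each position x becomes (19x+1) mod 26.
On brook: b(1)→19·1+1≡20=u; r(17)→19·17+1≡12=m; o(14)→19·14+1≡7=h; o(14)→19·14+1≡7=h; k(10)→19·10+1≡9=j (all mod 26).

umhhj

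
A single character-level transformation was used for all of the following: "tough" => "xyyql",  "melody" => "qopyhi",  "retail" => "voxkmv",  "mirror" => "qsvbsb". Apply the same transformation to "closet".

gvscid

It's a Vigenère-style cipher with numeric key [4,10]: position i shifts by key[i mod 2].
On closet: c+4=g, l+10=v, o+4=s, s+10=c, e+4=i, t+10=d.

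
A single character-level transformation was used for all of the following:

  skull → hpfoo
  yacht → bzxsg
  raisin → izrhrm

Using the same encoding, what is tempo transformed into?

gvnkl

Each pair mirrors across the alphabet (s↔h, k↔p, u↔f): positions sum to 25. Letters are reflected about the middle of the alphabet (position → 25−position): Atbash.
For tempo: t↔g, e↔v, m↔n, p↔k, o↔l.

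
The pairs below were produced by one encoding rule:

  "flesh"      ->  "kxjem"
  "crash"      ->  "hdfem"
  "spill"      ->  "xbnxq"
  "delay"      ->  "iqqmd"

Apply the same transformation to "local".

qahmq

Shifts by position in flesh: pos 0: f→k (+5), pos 1: l→x (+12), pos 2: e→j (+5), pos 3: s→e (+12) — repeating every 2. A repeating key of period 2 is used — shifts +5, +12 over and over.
For local: l+5=q, o+12=a, c+5=h, a+12=m, l+5=q.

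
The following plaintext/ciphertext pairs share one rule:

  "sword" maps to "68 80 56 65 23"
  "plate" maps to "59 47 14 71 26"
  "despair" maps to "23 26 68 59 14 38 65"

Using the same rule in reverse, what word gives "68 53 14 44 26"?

s(#19)→68 and w(#23)→80: differences scale by 3, so n = 3·pos + 11. With a=1..z=26, the number is 3·pos + 11.
Undoing it on 68 53 14 44 26: 68→(68−11)÷3=19=s, 53→(53−11)÷3=14=n, 14→(14−11)÷3=1=a, 44→(44−11)÷3=11=k, 26→(26−11)÷3=5=e.

snake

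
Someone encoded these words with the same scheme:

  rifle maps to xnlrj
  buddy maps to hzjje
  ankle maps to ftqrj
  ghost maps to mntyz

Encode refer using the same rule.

Two shifts are in play — +5 for a/e/i/o/u, +6 for every other letter.
On refer: r(cons)+6=x, e(vowel)+5=j, f(cons)+6=l, e(vowel)+5=j, r(cons)+6=x.

xjljx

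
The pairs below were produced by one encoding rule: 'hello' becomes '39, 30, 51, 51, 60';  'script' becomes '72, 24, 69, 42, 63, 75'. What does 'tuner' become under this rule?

75, 78, 57, 30, 69

h(#8)→39 and e(#5)→30: differences scale by 3, so n = 3·pos + 15. The formula is n = 3×(alphabet index, a=1) + 15.
Applying it to tuner: t=20→75, u=21→78, n=14→57, e=5→30, r=18→69.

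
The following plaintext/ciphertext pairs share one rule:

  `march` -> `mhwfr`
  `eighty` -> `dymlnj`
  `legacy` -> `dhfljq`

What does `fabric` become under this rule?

The output letters match the input read backwards, each shifted +5: march reversed is hcram. Two steps: reverse the string, then apply a Caesar shift of +5.
Applying it to fabric: reverse → cirbaf; then shift: c+5=h, i+5=n, r+5=w, b+5=g, a+5=f, f+5=k.

hnwgfk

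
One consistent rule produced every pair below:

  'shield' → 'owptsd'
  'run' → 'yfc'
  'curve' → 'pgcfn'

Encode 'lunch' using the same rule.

snyfw

The output letters match the input read backwards, each shifted +11: shield reversed is dleihs. Two steps: reverse the string, then apply a Caesar shift of +11.
Applying it to lunch: reverse → hcnul; then shift: h+11=s, c+11=n, n+11=y, u+11=f, l+11=w.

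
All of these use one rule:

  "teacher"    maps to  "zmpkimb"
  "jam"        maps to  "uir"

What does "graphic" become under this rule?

kqpxizo

The output letters match the input read backwards, each shifted +8: teacher reversed is rehcaet. Read the word backwards and shift each letter +8.
For graphic: reverse → cihparg; then shift: c+8=k, i+8=q, h+8=p, p+8=x, a+8=i, r+8=z, g+8=o.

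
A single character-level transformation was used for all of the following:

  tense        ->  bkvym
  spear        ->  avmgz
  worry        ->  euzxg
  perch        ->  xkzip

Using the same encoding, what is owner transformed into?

Shifts by position in tense: pos 0: t→b (+8), pos 1: e→k (+6), pos 2: n→v (+8), pos 3: s→y (+6) — repeating every 2. It's a Vigenère-style cipher with numeric key [8,6]: position i shifts by key[i mod 2].
For owner: o+8=w, w+6=c, n+8=v, e+6=k, r+8=z.

wcvkz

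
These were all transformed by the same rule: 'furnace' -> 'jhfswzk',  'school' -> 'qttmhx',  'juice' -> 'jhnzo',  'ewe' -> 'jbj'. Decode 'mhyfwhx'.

The word is reversed, then every letter is shifted forward by 5.
Undoing it on mhyfwhx: shift back: m−5=h, h−5=c, y−5=t, f−5=a, w−5=r, h−5=c, x−5=s → hctarcs; then reverse → scratch.

scratch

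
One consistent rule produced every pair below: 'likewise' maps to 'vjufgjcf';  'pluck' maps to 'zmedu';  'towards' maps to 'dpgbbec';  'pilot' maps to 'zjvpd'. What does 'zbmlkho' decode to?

package

The shifts repeat in a cycle of length 2: positions 0,1,… shift by +10, +1, then the pattern repeats.
Decoding zbmlkho: z−10=p, b−1=a, m−10=c, l−1=k, k−10=a, h−1=g, o−10=e.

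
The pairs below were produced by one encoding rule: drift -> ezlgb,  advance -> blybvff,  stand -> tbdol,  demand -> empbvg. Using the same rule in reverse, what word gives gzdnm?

Shifts by position in drift: pos 0: d→e (+1), pos 1: r→z (+8), pos 2: i→l (+3), pos 3: f→g (+1), pos 4: t→b (+8) — repeating every 3. The shifts repeat in a cycle of length 3: positions 0,1,… shift by +1, +8, +3, then the pattern repeats.
Undoing it on gzdnm: g−1=f, z−8=r, d−3=a, n−1=m, m−8=e.

frame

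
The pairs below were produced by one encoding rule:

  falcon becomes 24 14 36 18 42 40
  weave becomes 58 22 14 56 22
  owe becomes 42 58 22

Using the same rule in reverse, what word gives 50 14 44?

sap

f(#6)→24 and a(#1)→14: differences scale by 2, so n = 2·pos + 12. With a=1..z=26, the number is 2·pos + 12.
Undoing it on 50 14 44: 50→(50−12)÷2=19=s, 14→(14−12)÷2=1=a, 44→(44−12)÷2=16=p.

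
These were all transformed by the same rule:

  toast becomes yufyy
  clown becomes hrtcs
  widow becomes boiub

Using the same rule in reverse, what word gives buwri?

The shifts repeat in a cycle of length 2: positions 0,1,… shift by +5, +6, then the pattern repeats.
Reversing it on buwri: b−5=w, u−6=o, w−5=r, r−6=l, i−5=d.

world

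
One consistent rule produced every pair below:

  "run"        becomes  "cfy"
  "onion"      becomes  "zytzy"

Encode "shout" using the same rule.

Compare letters: r→c is +11, u→f is +11, n→y is +11 — a constant shift. Each letter is shifted forward by 11 in the alphabet (a Caesar shift of +11).
For shout: s+11=d, h+11=s, o+11=z, u+11=f, t+11=e.

dszfe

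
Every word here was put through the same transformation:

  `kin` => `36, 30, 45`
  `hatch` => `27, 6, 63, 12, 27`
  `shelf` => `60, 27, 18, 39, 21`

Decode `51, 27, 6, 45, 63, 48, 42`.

With a=1..z=26, the number is 3·pos + 3.
Undoing it on 51, 27, 6, 45, 63, 48, 42: 51→(51−3)÷3=16=p, 27→(27−3)÷3=8=h, 6→(6−3)÷3=1=a, 45→(45−3)÷3=14=n, 63→(63−3)÷3=20=t, 48→(48−3)÷3=15=o, 42→(42−3)÷3=13=m.

phantom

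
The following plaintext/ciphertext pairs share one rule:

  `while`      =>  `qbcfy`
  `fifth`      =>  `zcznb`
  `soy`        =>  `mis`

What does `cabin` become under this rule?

Each letter is shifted forward by 20 in the alphabet (a Caesar shift of +20).
Applying it to cabin: c+20=w, a+20=u, b+20=v, i+20=c, n+20=h.

wuvch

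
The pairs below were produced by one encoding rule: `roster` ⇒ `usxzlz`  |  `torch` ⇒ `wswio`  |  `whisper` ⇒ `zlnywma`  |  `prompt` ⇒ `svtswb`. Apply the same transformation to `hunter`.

kyszlz

In roster: r→u is +3, o→s is +4, s→x is +5, t→z is +6 — the shift increases by 1 each position. Letter i (0-indexed) is shifted by i+3, so successive shifts are 3, 4, 5, ….
Applying it to hunter: h+3=k, u+4=y, n+5=s, t+6=z, e+7=l, r+8=z.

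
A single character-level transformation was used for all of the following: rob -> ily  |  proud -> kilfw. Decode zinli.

Each pair mirrors across the alphabet (r↔i, o↔l, b↔y): positions sum to 25. This is the alphabet-reversal cipher (Atbash): a becomes z, b becomes y, etc.
Reversing it on zinli: z↔a, i↔r, n↔m, l↔o, i↔r.

armor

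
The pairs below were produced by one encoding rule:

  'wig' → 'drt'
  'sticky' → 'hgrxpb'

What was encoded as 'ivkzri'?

repair

Each letter is replaced by its mirror in the alphabet: a↔z, b↔y, c↔x, and so on (the Atbash cipher).
Decoding ivkzri: i↔r, v↔e, k↔p, z↔a, r↔i, i↔r.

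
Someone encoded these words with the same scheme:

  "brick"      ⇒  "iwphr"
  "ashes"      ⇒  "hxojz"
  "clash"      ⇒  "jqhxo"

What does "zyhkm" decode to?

Shifts by position in brick: pos 0: b→i (+7), pos 1: r→w (+5), pos 2: i→p (+7), pos 3: c→h (+5) — repeating every 2. A repeating key of period 2 is used — shifts +7, +5 over and over.
Decoding zyhkm: z−7=s, y−5=t, h−7=a, k−5=f, m−7=f.

staff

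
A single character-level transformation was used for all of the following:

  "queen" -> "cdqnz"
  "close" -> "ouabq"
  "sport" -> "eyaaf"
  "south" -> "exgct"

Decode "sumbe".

Shifts by position in queen: pos 0: q→c (+12), pos 1: u→d (+9), pos 2: e→q (+12), pos 3: e→n (+9) — repeating every 2. The shifts repeat in a cycle of length 2: positions 0,1,… shift by +12, +9, then the pattern repeats.
Reversing it on sumbe: s−12=g, u−9=l, m−12=a, b−9=s, e−12=s.

glass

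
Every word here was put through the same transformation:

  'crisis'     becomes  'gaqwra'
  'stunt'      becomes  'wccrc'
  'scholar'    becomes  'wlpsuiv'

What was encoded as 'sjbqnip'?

oatmeal

Shifts by position in crisis: pos 0: c→g (+4), pos 1: r→a (+9), pos 2: i→q (+8), pos 3: s→w (+4), pos 4: i→r (+9), pos 5: s→a (+8) — repeating every 3. It's a Vigenère-style cipher with numeric key [4,9,8]: position i shifts by key[i mod 3].
Reversing it on sjbqnip: s−4=o, j−9=a, b−8=t, q−4=m, n−9=e, i−8=a, p−4=l.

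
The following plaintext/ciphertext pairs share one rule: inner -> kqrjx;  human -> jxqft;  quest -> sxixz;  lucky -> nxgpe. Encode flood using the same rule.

hostj

In inner: i→k is +2, n→q is +3, n→r is +4, e→j is +5 — the shift increases by 1 each position. Each letter shifts forward by (position + 2), i.e. 2, 3, 4, … — the shift grows by one for each successive letter.
On flood: f+2=h, l+3=o, o+4=s, o+5=t, d+6=j.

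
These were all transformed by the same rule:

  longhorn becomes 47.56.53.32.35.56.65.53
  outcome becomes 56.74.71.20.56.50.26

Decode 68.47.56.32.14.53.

l(#12)→47 and o(#15)→56: differences scale by 3, so n = 3·pos + 11. The formula is n = 3×(alphabet index, a=1) + 11.
Decoding 68.47.56.32.14.53: 68→(68−11)÷3=19=s, 47→(47−11)÷3=12=l, 56→(56−11)÷3=15=o, 32→(32−11)÷3=7=g, 14→(14−11)÷3=1=a, 53→(53−11)÷3=14=n.

slogan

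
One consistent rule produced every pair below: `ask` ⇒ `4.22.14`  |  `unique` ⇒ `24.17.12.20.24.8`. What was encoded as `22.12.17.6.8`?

a is letter #1 and maps to 4: an offset of 3. Letters become their 1-based position plus 3 (so a→4, b→5, …).
Undoing it on 22.12.17.6.8: 22→(22−3)÷1=19=s, 12→(12−3)÷1=9=i, 17→(17−3)÷1=14=n, 6→(6−3)÷1=3=c, 8→(8−3)÷1=5=e.

since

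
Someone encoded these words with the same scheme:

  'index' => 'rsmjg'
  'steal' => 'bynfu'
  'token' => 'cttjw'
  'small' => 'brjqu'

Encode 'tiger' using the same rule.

cnpja

It's a Vigenère-style cipher with numeric key [9,5]: position i shifts by key[i mod 2].
On tiger: t+9=c, i+5=n, g+9=p, e+5=j, r+9=a.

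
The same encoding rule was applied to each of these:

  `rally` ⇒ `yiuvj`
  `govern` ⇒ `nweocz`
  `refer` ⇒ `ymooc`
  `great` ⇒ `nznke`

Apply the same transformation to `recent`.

ymloyf

In rally: r→y is +7, a→i is +8, l→u is +9, l→v is +10 — the shift increases by 1 each position. Each letter shifts forward by (position + 7), i.e. 7, 8, 9, … — the shift grows by one for each successive letter.
Applying it to recent: r+7=y, e+8=m, c+9=l, e+10=o, n+11=y, t+12=f.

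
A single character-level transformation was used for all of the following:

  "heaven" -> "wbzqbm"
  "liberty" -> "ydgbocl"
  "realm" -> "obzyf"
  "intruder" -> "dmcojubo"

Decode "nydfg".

climb

h(7)→w(22) and e(4)→b(1) fit y≡7x+25 (mod 26); the inverse of 7 mod 26 is 15. Treating letters as 0–25, the rule is x ↦ 7x + 25 (mod 26).
Reversing it on nydfg: n(13)→15·(13−25)≡2=c; y(24)→15·(24−25)≡11=l; d(3)→15·(3−25)≡8=i; f(5)→15·(5−25)≡12=m; g(6)→15·(6−25)≡1=b (all mod 26).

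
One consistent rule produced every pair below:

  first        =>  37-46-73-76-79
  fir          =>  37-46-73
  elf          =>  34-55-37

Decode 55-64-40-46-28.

logic

f(#6)→37 and i(#9)→46: differences scale by 3, so n = 3·pos + 19. With a=1..z=26, the number is 3·pos + 19.
Decoding 55-64-40-46-28: 55→(55−19)÷3=12=l, 64→(64−19)÷3=15=o, 40→(40−19)÷3=7=g, 46→(46−19)÷3=9=i, 28→(28−19)÷3=3=c.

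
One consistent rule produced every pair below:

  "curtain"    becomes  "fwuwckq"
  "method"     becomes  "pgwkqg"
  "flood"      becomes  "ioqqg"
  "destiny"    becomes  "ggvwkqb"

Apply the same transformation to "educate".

The shift depends on letter class: consonant c→f is +3, but vowel u→w is +2. Two shifts are in play — +2 for a/e/i/o/u, +3 for every other letter.
Applying it to educate: e(vowel)+2=g, d(cons)+3=g, u(vowel)+2=w, c(cons)+3=f, a(vowel)+2=c, t(cons)+3=w, e(vowel)+2=g.

ggwfcwg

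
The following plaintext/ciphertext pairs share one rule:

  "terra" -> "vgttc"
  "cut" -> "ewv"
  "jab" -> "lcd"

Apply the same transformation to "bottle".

Compare letters: t→v is +2, e→g is +2, r→t is +2 — a constant shift. It's a constant shift of +2 (ROT2).
For bottle: b+2=d, o+2=q, t+2=v, t+2=v, l+2=n, e+2=g.

dqvvng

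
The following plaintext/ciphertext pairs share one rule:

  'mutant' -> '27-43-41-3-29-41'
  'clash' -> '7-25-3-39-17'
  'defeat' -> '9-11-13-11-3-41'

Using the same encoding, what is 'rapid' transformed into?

37-3-33-19-9

m(#13)→27 and u(#21)→43: differences scale by 2, so n = 2·pos + 1. With a=1..z=26, the number is 2·pos + 1.
On rapid: r=18→37, a=1→3, p=16→33, i=9→19, d=4→9.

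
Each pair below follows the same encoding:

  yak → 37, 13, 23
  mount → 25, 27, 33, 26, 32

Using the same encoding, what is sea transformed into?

y is letter #25 and maps to 37: an offset of 12. Each letter is replaced by its alphabet position (a=1..z=26) + 12.
Applying it to sea: s=19→31, e=5→17, a=1→13.

31, 17, 13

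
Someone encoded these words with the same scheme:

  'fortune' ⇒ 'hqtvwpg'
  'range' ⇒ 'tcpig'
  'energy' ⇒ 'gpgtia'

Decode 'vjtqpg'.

This is a Caesar cipher with shift 2.
Reversing it on vjtqpg: v−2=t, j−2=h, t−2=r, q−2=o, p−2=n, g−2=e.

throne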